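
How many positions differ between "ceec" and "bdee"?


Comparing "ceec" and "bdee" position by position:
  Position 0: 'c' vs 'b' => DIFFER
  Position 1: 'e' vs 'd' => DIFFER
  Position 2: 'e' vs 'e' => same
  Position 3: 'c' vs 'e' => DIFFER
Positions that differ: 3

3


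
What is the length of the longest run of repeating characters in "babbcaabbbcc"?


Input: "babbcaabbbcc"
Scanning for longest run:
  Position 1 ('a'): new char, reset run to 1
  Position 2 ('b'): new char, reset run to 1
  Position 3 ('b'): continues run of 'b', length=2
  Position 4 ('c'): new char, reset run to 1
  Position 5 ('a'): new char, reset run to 1
  Position 6 ('a'): continues run of 'a', length=2
  Position 7 ('b'): new char, reset run to 1
  Position 8 ('b'): continues run of 'b', length=2
  Position 9 ('b'): continues run of 'b', length=3
  Position 10 ('c'): new char, reset run to 1
  Position 11 ('c'): continues run of 'c', length=2
Longest run: 'b' with length 3

3


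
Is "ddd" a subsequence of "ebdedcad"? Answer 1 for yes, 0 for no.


Check if "ddd" is a subsequence of "ebdedcad"
Greedy scan:
  Position 0 ('e'): no match needed
  Position 1 ('b'): no match needed
  Position 2 ('d'): matches sub[0] = 'd'
  Position 3 ('e'): no match needed
  Position 4 ('d'): matches sub[1] = 'd'
  Position 5 ('c'): no match needed
  Position 6 ('a'): no match needed
  Position 7 ('d'): matches sub[2] = 'd'
All 3 characters matched => is a subsequence

1


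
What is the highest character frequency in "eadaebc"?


Input: eadaebc
Character counts:
  'a': 2
  'b': 1
  'c': 1
  'd': 1
  'e': 2
Maximum frequency: 2

2


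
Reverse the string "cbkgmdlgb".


Input: cbkgmdlgb
Reading characters right to left:
  Position 8: 'b'
  Position 7: 'g'
  Position 6: 'l'
  Position 5: 'd'
  Position 4: 'm'
  Position 3: 'g'
  Position 2: 'k'
  Position 1: 'b'
  Position 0: 'c'
Reversed: bgldmgkbc

bgldmgkbc


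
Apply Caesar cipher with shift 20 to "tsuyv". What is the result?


Caesar cipher: shift "tsuyv" by 20
  't' (pos 19) + 20 = pos 13 = 'n'
  's' (pos 18) + 20 = pos 12 = 'm'
  'u' (pos 20) + 20 = pos 14 = 'o'
  'y' (pos 24) + 20 = pos 18 = 's'
  'v' (pos 21) + 20 = pos 15 = 'p'
Result: nmosp

nmosp


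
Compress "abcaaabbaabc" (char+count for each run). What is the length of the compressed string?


Input: abcaaabbaabc
Runs:
  'a' x 1 => "a1"
  'b' x 1 => "b1"
  'c' x 1 => "c1"
  'a' x 3 => "a3"
  'b' x 2 => "b2"
  'a' x 2 => "a2"
  'b' x 1 => "b1"
  'c' x 1 => "c1"
Compressed: "a1b1c1a3b2a2b1c1"
Compressed length: 16

16


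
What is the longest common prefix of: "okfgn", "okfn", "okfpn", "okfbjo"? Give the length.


Words: okfgn, okfn, okfpn, okfbjo
  Position 0: all 'o' => match
  Position 1: all 'k' => match
  Position 2: all 'f' => match
  Position 3: ('g', 'n', 'p', 'b') => mismatch, stop
LCP = "okf" (length 3)

3


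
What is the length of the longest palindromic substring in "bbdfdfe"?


Input: "bbdfdfe"
Checking substrings for palindromes:
  [2:5] "dfd" (len 3) => palindrome
  [3:6] "fdf" (len 3) => palindrome
  [0:2] "bb" (len 2) => palindrome
Longest palindromic substring: "dfd" with length 3

3


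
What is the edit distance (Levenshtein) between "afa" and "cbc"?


Computing edit distance: "afa" -> "cbc"
DP table:
           c    b    c
      0    1    2    3
  a   1    1    2    3
  f   2    2    2    3
  a   3    3    3    3
Edit distance = dp[3][3] = 3

3


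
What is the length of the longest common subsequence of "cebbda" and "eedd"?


LCS of "cebbda" and "eedd"
DP table:
           e    e    d    d
      0    0    0    0    0
  c   0    0    0    0    0
  e   0    1    1    1    1
  b   0    1    1    1    1
  b   0    1    1    1    1
  d   0    1    1    2    2
  a   0    1    1    2    2
LCS length = dp[6][4] = 2

2


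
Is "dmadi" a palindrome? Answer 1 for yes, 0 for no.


Input: dmadi
Reversed: idamd
  Compare pos 0 ('d') with pos 4 ('i'): MISMATCH
  Compare pos 1 ('m') with pos 3 ('d'): MISMATCH
Result: not a palindrome

0


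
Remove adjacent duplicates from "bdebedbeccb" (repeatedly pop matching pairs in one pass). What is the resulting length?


Input: bdebedbeccb
Stack-based adjacent duplicate removal:
  Read 'b': push. Stack: b
  Read 'd': push. Stack: bd
  Read 'e': push. Stack: bde
  Read 'b': push. Stack: bdeb
  Read 'e': push. Stack: bdebe
  Read 'd': push. Stack: bdebed
  Read 'b': push. Stack: bdebedb
  Read 'e': push. Stack: bdebedbe
  Read 'c': push. Stack: bdebedbec
  Read 'c': matches stack top 'c' => pop. Stack: bdebedbe
  Read 'b': push. Stack: bdebedbeb
Final stack: "bdebedbeb" (length 9)

9


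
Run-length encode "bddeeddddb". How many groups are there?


Input: bddeeddddb
Scanning for consecutive runs:
  Group 1: 'b' x 1 (positions 0-0)
  Group 2: 'd' x 2 (positions 1-2)
  Group 3: 'e' x 2 (positions 3-4)
  Group 4: 'd' x 4 (positions 5-8)
  Group 5: 'b' x 1 (positions 9-9)
Total groups: 5

5


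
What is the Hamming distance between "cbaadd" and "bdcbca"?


Comparing "cbaadd" and "bdcbca" position by position:
  Position 0: 'c' vs 'b' => differ
  Position 1: 'b' vs 'd' => differ
  Position 2: 'a' vs 'c' => differ
  Position 3: 'a' vs 'b' => differ
  Position 4: 'd' vs 'c' => differ
  Position 5: 'd' vs 'a' => differ
Total differences (Hamming distance): 6

6


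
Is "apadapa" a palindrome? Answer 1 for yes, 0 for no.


Input: apadapa
Reversed: apadapa
  Compare pos 0 ('a') with pos 6 ('a'): match
  Compare pos 1 ('p') with pos 5 ('p'): match
  Compare pos 2 ('a') with pos 4 ('a'): match
Result: palindrome

1


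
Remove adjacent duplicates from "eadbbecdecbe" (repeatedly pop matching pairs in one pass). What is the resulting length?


Input: eadbbecdecbe
Stack-based adjacent duplicate removal:
  Read 'e': push. Stack: e
  Read 'a': push. Stack: ea
  Read 'd': push. Stack: ead
  Read 'b': push. Stack: eadb
  Read 'b': matches stack top 'b' => pop. Stack: ead
  Read 'e': push. Stack: eade
  Read 'c': push. Stack: eadec
  Read 'd': push. Stack: eadecd
  Read 'e': push. Stack: eadecde
  Read 'c': push. Stack: eadecdec
  Read 'b': push. Stack: eadecdecb
  Read 'e': push. Stack: eadecdecbe
Final stack: "eadecdecbe" (length 10)

10


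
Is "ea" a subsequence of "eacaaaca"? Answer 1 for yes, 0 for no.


Check if "ea" is a subsequence of "eacaaaca"
Greedy scan:
  Position 0 ('e'): matches sub[0] = 'e'
  Position 1 ('a'): matches sub[1] = 'a'
  Position 2 ('c'): no match needed
  Position 3 ('a'): no match needed
  Position 4 ('a'): no match needed
  Position 5 ('a'): no match needed
  Position 6 ('c'): no match needed
  Position 7 ('a'): no match needed
All 2 characters matched => is a subsequence

1


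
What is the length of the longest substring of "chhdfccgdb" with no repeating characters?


Input: "chhdfccgdb"
Sliding window (track last position of each char):
  Position 0 ('c'): window [0,0] length 1 -- new best
  Position 1 ('h'): window [0,1] length 2 -- new best
  Position 2 ('h'): repeat (last at 1), move window start to 2
  Position 2 ('h'): window [2,2] length 1
  Position 3 ('d'): window [2,3] length 2
  Position 4 ('f'): window [2,4] length 3 -- new best
  Position 5 ('c'): window [2,5] length 4 -- new best
  Position 6 ('c'): repeat (last at 5), move window start to 6
  Position 6 ('c'): window [6,6] length 1
  Position 7 ('g'): window [6,7] length 2
  Position 8 ('d'): window [6,8] length 3
  Position 9 ('b'): window [6,9] length 4
Longest substring with no repeats: "hdfc" with length 4

4


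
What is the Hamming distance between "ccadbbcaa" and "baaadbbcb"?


Comparing "ccadbbcaa" and "baaadbbcb" position by position:
  Position 0: 'c' vs 'b' => differ
  Position 1: 'c' vs 'a' => differ
  Position 2: 'a' vs 'a' => same
  Position 3: 'd' vs 'a' => differ
  Position 4: 'b' vs 'd' => differ
  Position 5: 'b' vs 'b' => same
  Position 6: 'c' vs 'b' => differ
  Position 7: 'a' vs 'c' => differ
  Position 8: 'a' vs 'b' => differ
Total differences (Hamming distance): 7

7


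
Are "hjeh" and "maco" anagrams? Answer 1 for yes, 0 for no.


Strings: "hjeh", "maco"
Sorted first:  ehhj
Sorted second: acmo
Differ at position 0: 'e' vs 'a' => not anagrams

0


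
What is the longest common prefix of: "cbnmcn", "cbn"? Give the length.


Words: cbnmcn, cbn
  Position 0: all 'c' => match
  Position 1: all 'b' => match
  Position 2: all 'n' => match
LCP = "cbn" (length 3)

3


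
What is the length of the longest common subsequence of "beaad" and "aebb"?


LCS of "beaad" and "aebb"
DP table:
           a    e    b    b
      0    0    0    0    0
  b   0    0    0    1    1
  e   0    0    1    1    1
  a   0    1    1    1    1
  a   0    1    1    1    1
  d   0    1    1    1    1
LCS length = dp[5][4] = 1

1


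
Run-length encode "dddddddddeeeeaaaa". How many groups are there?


Input: dddddddddeeeeaaaa
Scanning for consecutive runs:
  Group 1: 'd' x 9 (positions 0-8)
  Group 2: 'e' x 4 (positions 9-12)
  Group 3: 'a' x 4 (positions 13-16)
Total groups: 3

3


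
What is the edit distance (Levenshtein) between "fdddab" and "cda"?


Computing edit distance: "fdddab" -> "cda"
DP table:
           c    d    a
      0    1    2    3
  f   1    1    2    3
  d   2    2    1    2
  d   3    3    2    2
  d   4    4    3    3
  a   5    5    4    3
  b   6    6    5    4
Edit distance = dp[6][3] = 4

4


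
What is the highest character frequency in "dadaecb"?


Input: dadaecb
Character counts:
  'a': 2
  'b': 1
  'c': 1
  'd': 2
  'e': 1
Maximum frequency: 2

2


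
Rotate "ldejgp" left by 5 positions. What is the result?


Input: "ldejgp", rotate left by 5
First 5 characters: "ldejg"
Remaining characters: "p"
Concatenate remaining + first: "p" + "ldejg" = "pldejg"

pldejg


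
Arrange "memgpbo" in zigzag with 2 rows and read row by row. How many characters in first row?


Zigzag "memgpbo" into 2 rows:
Placing characters:
  'm' => row 0
  'e' => row 1
  'm' => row 0
  'g' => row 1
  'p' => row 0
  'b' => row 1
  'o' => row 0
Rows:
  Row 0: "mmpo"
  Row 1: "egb"
First row length: 4

4


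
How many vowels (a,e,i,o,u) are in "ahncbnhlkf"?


Input: ahncbnhlkf
Checking each character:
  'a' at position 0: vowel (running total: 1)
  'h' at position 1: consonant
  'n' at position 2: consonant
  'c' at position 3: consonant
  'b' at position 4: consonant
  'n' at position 5: consonant
  'h' at position 6: consonant
  'l' at position 7: consonant
  'k' at position 8: consonant
  'f' at position 9: consonant
Total vowels: 1

1


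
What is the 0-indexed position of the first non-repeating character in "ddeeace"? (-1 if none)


Input: ddeeace
Character frequencies:
  'a': 1
  'c': 1
  'd': 2
  'e': 3
Scanning left to right for freq == 1:
  Position 0 ('d'): freq=2, skip
  Position 1 ('d'): freq=2, skip
  Position 2 ('e'): freq=3, skip
  Position 3 ('e'): freq=3, skip
  Position 4 ('a'): unique! => answer = 4

4


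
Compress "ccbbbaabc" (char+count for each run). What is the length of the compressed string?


Input: ccbbbaabc
Runs:
  'c' x 2 => "c2"
  'b' x 3 => "b3"
  'a' x 2 => "a2"
  'b' x 1 => "b1"
  'c' x 1 => "c1"
Compressed: "c2b3a2b1c1"
Compressed length: 10

10


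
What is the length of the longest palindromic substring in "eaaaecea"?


Input: "eaaaecea"
Checking substrings for palindromes:
  [0:5] "eaaae" (len 5) => palindrome
  [3:8] "aecea" (len 5) => palindrome
  [1:4] "aaa" (len 3) => palindrome
  [4:7] "ece" (len 3) => palindrome
  [1:3] "aa" (len 2) => palindrome
  [2:4] "aa" (len 2) => palindrome
Longest palindromic substring: "eaaae" with length 5

5


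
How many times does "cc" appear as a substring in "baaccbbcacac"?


Searching for "cc" in "baaccbbcacac"
Scanning each position:
  Position 0: "ba" => no
  Position 1: "aa" => no
  Position 2: "ac" => no
  Position 3: "cc" => MATCH
  Position 4: "cb" => no
  Position 5: "bb" => no
  Position 6: "bc" => no
  Position 7: "ca" => no
  Position 8: "ac" => no
  Position 9: "ca" => no
  Position 10: "ac" => no
Total occurrences: 1

1


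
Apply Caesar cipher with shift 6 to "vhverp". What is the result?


Caesar cipher: shift "vhverp" by 6
  'v' (pos 21) + 6 = pos 1 = 'b'
  'h' (pos 7) + 6 = pos 13 = 'n'
  'v' (pos 21) + 6 = pos 1 = 'b'
  'e' (pos 4) + 6 = pos 10 = 'k'
  'r' (pos 17) + 6 = pos 23 = 'x'
  'p' (pos 15) + 6 = pos 21 = 'v'
Result: bnbkxv

bnbkxv


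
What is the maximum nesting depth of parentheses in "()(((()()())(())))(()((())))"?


Input: "()(((()()())(())))(()((())))"
Tracking depth:
  Position 0 '(': depth becomes 1
  Position 1 ')': depth becomes 0
  Position 2 '(': depth becomes 1
  Position 3 '(': depth becomes 2
  Position 4 '(': depth becomes 3
  Position 5 '(': depth becomes 4
  Position 6 ')': depth becomes 3
  Position 7 '(': depth becomes 4
  Position 8 ')': depth becomes 3
  Position 9 '(': depth becomes 4
  Position 10 ')': depth becomes 3
  Position 11 ')': depth becomes 2
  Position 12 '(': depth becomes 3
  Position 13 '(': depth becomes 4
  Position 14 ')': depth becomes 3
  Position 15 ')': depth becomes 2
  Position 16 ')': depth becomes 1
  Position 17 ')': depth becomes 0
  Position 18 '(': depth becomes 1
  Position 19 '(': depth becomes 2
  Position 20 ')': depth becomes 1
  Position 21 '(': depth becomes 2
  Position 22 '(': depth becomes 3
  Position 23 '(': depth becomes 4
  Position 24 ')': depth becomes 3
  Position 25 ')': depth becomes 2
  Position 26 ')': depth becomes 1
  Position 27 ')': depth becomes 0
Maximum depth reached: 4

4


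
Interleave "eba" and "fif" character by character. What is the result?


Interleaving "eba" and "fif":
  Position 0: 'e' from first, 'f' from second => "ef"
  Position 1: 'b' from first, 'i' from second => "bi"
  Position 2: 'a' from first, 'f' from second => "af"
Result: efbiaf

efbiaf


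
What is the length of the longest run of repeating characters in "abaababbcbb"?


Input: "abaababbcbb"
Scanning for longest run:
  Position 1 ('b'): new char, reset run to 1
  Position 2 ('a'): new char, reset run to 1
  Position 3 ('a'): continues run of 'a', length=2
  Position 4 ('b'): new char, reset run to 1
  Position 5 ('a'): new char, reset run to 1
  Position 6 ('b'): new char, reset run to 1
  Position 7 ('b'): continues run of 'b', length=2
  Position 8 ('c'): new char, reset run to 1
  Position 9 ('b'): new char, reset run to 1
  Position 10 ('b'): continues run of 'b', length=2
Longest run: 'a' with length 2

2


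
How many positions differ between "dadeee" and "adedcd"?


Comparing "dadeee" and "adedcd" position by position:
  Position 0: 'd' vs 'a' => DIFFER
  Position 1: 'a' vs 'd' => DIFFER
  Position 2: 'd' vs 'e' => DIFFER
  Position 3: 'e' vs 'd' => DIFFER
  Position 4: 'e' vs 'c' => DIFFER
  Position 5: 'e' vs 'd' => DIFFER
Positions that differ: 6

6


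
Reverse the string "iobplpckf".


Input: iobplpckf
Reading characters right to left:
  Position 8: 'f'
  Position 7: 'k'
  Position 6: 'c'
  Position 5: 'p'
  Position 4: 'l'
  Position 3: 'p'
  Position 2: 'b'
  Position 1: 'o'
  Position 0: 'i'
Reversed: fkcplpboi

fkcplpboi


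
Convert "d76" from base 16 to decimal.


Input: "d76" in base 16
Positional expansion:
  Digit 'd' (value 13) x 16^2 = 3328
  Digit '7' (value 7) x 16^1 = 112
  Digit '6' (value 6) x 16^0 = 6
Sum = 3446

3446


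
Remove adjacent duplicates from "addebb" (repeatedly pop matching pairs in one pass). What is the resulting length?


Input: addebb
Stack-based adjacent duplicate removal:
  Read 'a': push. Stack: a
  Read 'd': push. Stack: ad
  Read 'd': matches stack top 'd' => pop. Stack: a
  Read 'e': push. Stack: ae
  Read 'b': push. Stack: aeb
  Read 'b': matches stack top 'b' => pop. Stack: ae
Final stack: "ae" (length 2)

2


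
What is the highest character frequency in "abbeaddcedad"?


Input: abbeaddcedad
Character counts:
  'a': 3
  'b': 2
  'c': 1
  'd': 4
  'e': 2
Maximum frequency: 4

4


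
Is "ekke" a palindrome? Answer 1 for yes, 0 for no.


Input: ekke
Reversed: ekke
  Compare pos 0 ('e') with pos 3 ('e'): match
  Compare pos 1 ('k') with pos 2 ('k'): match
Result: palindrome

1


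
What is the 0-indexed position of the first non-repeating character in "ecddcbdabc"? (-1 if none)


Input: ecddcbdabc
Character frequencies:
  'a': 1
  'b': 2
  'c': 3
  'd': 3
  'e': 1
Scanning left to right for freq == 1:
  Position 0 ('e'): unique! => answer = 0

0


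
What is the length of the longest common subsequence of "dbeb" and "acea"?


LCS of "dbeb" and "acea"
DP table:
           a    c    e    a
      0    0    0    0    0
  d   0    0    0    0    0
  b   0    0    0    0    0
  e   0    0    0    1    1
  b   0    0    0    1    1
LCS length = dp[4][4] = 1

1


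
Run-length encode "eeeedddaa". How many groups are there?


Input: eeeedddaa
Scanning for consecutive runs:
  Group 1: 'e' x 4 (positions 0-3)
  Group 2: 'd' x 3 (positions 4-6)
  Group 3: 'a' x 2 (positions 7-8)
Total groups: 3

3


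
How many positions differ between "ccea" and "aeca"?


Comparing "ccea" and "aeca" position by position:
  Position 0: 'c' vs 'a' => DIFFER
  Position 1: 'c' vs 'e' => DIFFER
  Position 2: 'e' vs 'c' => DIFFER
  Position 3: 'a' vs 'a' => same
Positions that differ: 3

3


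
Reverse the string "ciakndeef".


Input: ciakndeef
Reading characters right to left:
  Position 8: 'f'
  Position 7: 'e'
  Position 6: 'e'
  Position 5: 'd'
  Position 4: 'n'
  Position 3: 'k'
  Position 2: 'a'
  Position 1: 'i'
  Position 0: 'c'
Reversed: feednkaic

feednkaic


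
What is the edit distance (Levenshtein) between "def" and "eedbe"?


Computing edit distance: "def" -> "eedbe"
DP table:
           e    e    d    b    e
      0    1    2    3    4    5
  d   1    1    2    2    3    4
  e   2    1    1    2    3    3
  f   3    2    2    2    3    4
Edit distance = dp[3][5] = 4

4


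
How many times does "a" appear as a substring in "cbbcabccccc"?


Searching for "a" in "cbbcabccccc"
Scanning each position:
  Position 0: "c" => no
  Position 1: "b" => no
  Position 2: "b" => no
  Position 3: "c" => no
  Position 4: "a" => MATCH
  Position 5: "b" => no
  Position 6: "c" => no
  Position 7: "c" => no
  Position 8: "c" => no
  Position 9: "c" => no
  Position 10: "c" => no
Total occurrences: 1

1


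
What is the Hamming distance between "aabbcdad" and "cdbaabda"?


Comparing "aabbcdad" and "cdbaabda" position by position:
  Position 0: 'a' vs 'c' => differ
  Position 1: 'a' vs 'd' => differ
  Position 2: 'b' vs 'b' => same
  Position 3: 'b' vs 'a' => differ
  Position 4: 'c' vs 'a' => differ
  Position 5: 'd' vs 'b' => differ
  Position 6: 'a' vs 'd' => differ
  Position 7: 'd' vs 'a' => differ
Total differences (Hamming distance): 7

7


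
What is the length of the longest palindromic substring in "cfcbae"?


Input: "cfcbae"
Checking substrings for palindromes:
  [0:3] "cfc" (len 3) => palindrome
Longest palindromic substring: "cfc" with length 3

3


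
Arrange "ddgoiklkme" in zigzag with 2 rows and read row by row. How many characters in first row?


Zigzag "ddgoiklkme" into 2 rows:
Placing characters:
  'd' => row 0
  'd' => row 1
  'g' => row 0
  'o' => row 1
  'i' => row 0
  'k' => row 1
  'l' => row 0
  'k' => row 1
  'm' => row 0
  'e' => row 1
Rows:
  Row 0: "dgilm"
  Row 1: "dokke"
First row length: 5

5


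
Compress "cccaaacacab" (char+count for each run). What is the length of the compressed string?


Input: cccaaacacab
Runs:
  'c' x 3 => "c3"
  'a' x 3 => "a3"
  'c' x 1 => "c1"
  'a' x 1 => "a1"
  'c' x 1 => "c1"
  'a' x 1 => "a1"
  'b' x 1 => "b1"
Compressed: "c3a3c1a1c1a1b1"
Compressed length: 14

14


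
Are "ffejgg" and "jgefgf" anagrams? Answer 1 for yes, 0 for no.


Strings: "ffejgg", "jgefgf"
Sorted first:  effggj
Sorted second: effggj
Sorted forms match => anagrams

1


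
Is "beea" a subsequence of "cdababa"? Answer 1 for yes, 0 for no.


Check if "beea" is a subsequence of "cdababa"
Greedy scan:
  Position 0 ('c'): no match needed
  Position 1 ('d'): no match needed
  Position 2 ('a'): no match needed
  Position 3 ('b'): matches sub[0] = 'b'
  Position 4 ('a'): no match needed
  Position 5 ('b'): no match needed
  Position 6 ('a'): no match needed
Only matched 1/4 characters => not a subsequence

0


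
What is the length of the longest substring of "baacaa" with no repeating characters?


Input: "baacaa"
Sliding window (track last position of each char):
  Position 0 ('b'): window [0,0] length 1 -- new best
  Position 1 ('a'): window [0,1] length 2 -- new best
  Position 2 ('a'): repeat (last at 1), move window start to 2
  Position 2 ('a'): window [2,2] length 1
  Position 3 ('c'): window [2,3] length 2
  Position 4 ('a'): repeat (last at 2), move window start to 3
  Position 4 ('a'): window [3,4] length 2
  Position 5 ('a'): repeat (last at 4), move window start to 5
  Position 5 ('a'): window [5,5] length 1
Longest substring with no repeats: "ba" with length 2

2


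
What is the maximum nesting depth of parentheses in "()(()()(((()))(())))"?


Input: "()(()()(((()))(())))"
Tracking depth:
  Position 0 '(': depth becomes 1
  Position 1 ')': depth becomes 0
  Position 2 '(': depth becomes 1
  Position 3 '(': depth becomes 2
  Position 4 ')': depth becomes 1
  Position 5 '(': depth becomes 2
  Position 6 ')': depth becomes 1
  Position 7 '(': depth becomes 2
  Position 8 '(': depth becomes 3
  Position 9 '(': depth becomes 4
  Position 10 '(': depth becomes 5
  Position 11 ')': depth becomes 4
  Position 12 ')': depth becomes 3
  Position 13 ')': depth becomes 2
  Position 14 '(': depth becomes 3
  Position 15 '(': depth becomes 4
  Position 16 ')': depth becomes 3
  Position 17 ')': depth becomes 2
  Position 18 ')': depth becomes 1
  Position 19 ')': depth becomes 0
Maximum depth reached: 5

5


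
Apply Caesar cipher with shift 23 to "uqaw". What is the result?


Caesar cipher: shift "uqaw" by 23
  'u' (pos 20) + 23 = pos 17 = 'r'
  'q' (pos 16) + 23 = pos 13 = 'n'
  'a' (pos 0) + 23 = pos 23 = 'x'
  'w' (pos 22) + 23 = pos 19 = 't'
Result: rnxt

rnxt


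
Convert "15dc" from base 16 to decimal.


Input: "15dc" in base 16
Positional expansion:
  Digit '1' (value 1) x 16^3 = 4096
  Digit '5' (value 5) x 16^2 = 1280
  Digit 'd' (value 13) x 16^1 = 208
  Digit 'c' (value 12) x 16^0 = 12
Sum = 5596

5596


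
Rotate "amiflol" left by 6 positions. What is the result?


Input: "amiflol", rotate left by 6
First 6 characters: "amiflo"
Remaining characters: "l"
Concatenate remaining + first: "l" + "amiflo" = "lamiflo"

lamiflo


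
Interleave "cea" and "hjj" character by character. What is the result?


Interleaving "cea" and "hjj":
  Position 0: 'c' from first, 'h' from second => "ch"
  Position 1: 'e' from first, 'j' from second => "ej"
  Position 2: 'a' from first, 'j' from second => "aj"
Result: chejaj

chejaj


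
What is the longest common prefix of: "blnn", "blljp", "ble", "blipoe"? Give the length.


Words: blnn, blljp, ble, blipoe
  Position 0: all 'b' => match
  Position 1: all 'l' => match
  Position 2: ('n', 'l', 'e', 'i') => mismatch, stop
LCP = "bl" (length 2)

2


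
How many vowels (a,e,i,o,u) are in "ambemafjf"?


Input: ambemafjf
Checking each character:
  'a' at position 0: vowel (running total: 1)
  'm' at position 1: consonant
  'b' at position 2: consonant
  'e' at position 3: vowel (running total: 2)
  'm' at position 4: consonant
  'a' at position 5: vowel (running total: 3)
  'f' at position 6: consonant
  'j' at position 7: consonant
  'f' at position 8: consonant
Total vowels: 3

3


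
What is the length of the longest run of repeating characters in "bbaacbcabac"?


Input: "bbaacbcabac"
Scanning for longest run:
  Position 1 ('b'): continues run of 'b', length=2
  Position 2 ('a'): new char, reset run to 1
  Position 3 ('a'): continues run of 'a', length=2
  Position 4 ('c'): new char, reset run to 1
  Position 5 ('b'): new char, reset run to 1
  Position 6 ('c'): new char, reset run to 1
  Position 7 ('a'): new char, reset run to 1
  Position 8 ('b'): new char, reset run to 1
  Position 9 ('a'): new char, reset run to 1
  Position 10 ('c'): new char, reset run to 1
Longest run: 'b' with length 2

2


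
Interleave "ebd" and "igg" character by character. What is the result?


Interleaving "ebd" and "igg":
  Position 0: 'e' from first, 'i' from second => "ei"
  Position 1: 'b' from first, 'g' from second => "bg"
  Position 2: 'd' from first, 'g' from second => "dg"
Result: eibgdg

eibgdg


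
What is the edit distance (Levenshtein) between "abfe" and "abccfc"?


Computing edit distance: "abfe" -> "abccfc"
DP table:
           a    b    c    c    f    c
      0    1    2    3    4    5    6
  a   1    0    1    2    3    4    5
  b   2    1    0    1    2    3    4
  f   3    2    1    1    2    2    3
  e   4    3    2    2    2    3    3
Edit distance = dp[4][6] = 3

3


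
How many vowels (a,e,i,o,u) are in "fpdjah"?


Input: fpdjah
Checking each character:
  'f' at position 0: consonant
  'p' at position 1: consonant
  'd' at position 2: consonant
  'j' at position 3: consonant
  'a' at position 4: vowel (running total: 1)
  'h' at position 5: consonant
Total vowels: 1

1


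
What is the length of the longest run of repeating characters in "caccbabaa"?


Input: "caccbabaa"
Scanning for longest run:
  Position 1 ('a'): new char, reset run to 1
  Position 2 ('c'): new char, reset run to 1
  Position 3 ('c'): continues run of 'c', length=2
  Position 4 ('b'): new char, reset run to 1
  Position 5 ('a'): new char, reset run to 1
  Position 6 ('b'): new char, reset run to 1
  Position 7 ('a'): new char, reset run to 1
  Position 8 ('a'): continues run of 'a', length=2
Longest run: 'c' with length 2

2


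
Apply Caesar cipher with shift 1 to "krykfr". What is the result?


Caesar cipher: shift "krykfr" by 1
  'k' (pos 10) + 1 = pos 11 = 'l'
  'r' (pos 17) + 1 = pos 18 = 's'
  'y' (pos 24) + 1 = pos 25 = 'z'
  'k' (pos 10) + 1 = pos 11 = 'l'
  'f' (pos 5) + 1 = pos 6 = 'g'
  'r' (pos 17) + 1 = pos 18 = 's'
Result: lszlgs

lszlgs


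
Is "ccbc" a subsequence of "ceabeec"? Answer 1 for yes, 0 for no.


Check if "ccbc" is a subsequence of "ceabeec"
Greedy scan:
  Position 0 ('c'): matches sub[0] = 'c'
  Position 1 ('e'): no match needed
  Position 2 ('a'): no match needed
  Position 3 ('b'): no match needed
  Position 4 ('e'): no match needed
  Position 5 ('e'): no match needed
  Position 6 ('c'): matches sub[1] = 'c'
Only matched 2/4 characters => not a subsequence

0


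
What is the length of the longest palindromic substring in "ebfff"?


Input: "ebfff"
Checking substrings for palindromes:
  [2:5] "fff" (len 3) => palindrome
  [2:4] "ff" (len 2) => palindrome
  [3:5] "ff" (len 2) => palindrome
Longest palindromic substring: "fff" with length 3

3


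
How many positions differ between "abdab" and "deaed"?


Comparing "abdab" and "deaed" position by position:
  Position 0: 'a' vs 'd' => DIFFER
  Position 1: 'b' vs 'e' => DIFFER
  Position 2: 'd' vs 'a' => DIFFER
  Position 3: 'a' vs 'e' => DIFFER
  Position 4: 'b' vs 'd' => DIFFER
Positions that differ: 5

5


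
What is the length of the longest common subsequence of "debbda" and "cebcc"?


LCS of "debbda" and "cebcc"
DP table:
           c    e    b    c    c
      0    0    0    0    0    0
  d   0    0    0    0    0    0
  e   0    0    1    1    1    1
  b   0    0    1    2    2    2
  b   0    0    1    2    2    2
  d   0    0    1    2    2    2
  a   0    0    1    2    2    2
LCS length = dp[6][5] = 2

2


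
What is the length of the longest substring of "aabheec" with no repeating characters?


Input: "aabheec"
Sliding window (track last position of each char):
  Position 0 ('a'): window [0,0] length 1 -- new best
  Position 1 ('a'): repeat (last at 0), move window start to 1
  Position 1 ('a'): window [1,1] length 1
  Position 2 ('b'): window [1,2] length 2 -- new best
  Position 3 ('h'): window [1,3] length 3 -- new best
  Position 4 ('e'): window [1,4] length 4 -- new best
  Position 5 ('e'): repeat (last at 4), move window start to 5
  Position 5 ('e'): window [5,5] length 1
  Position 6 ('c'): window [5,6] length 2
Longest substring with no repeats: "abhe" with length 4

4


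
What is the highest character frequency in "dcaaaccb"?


Input: dcaaaccb
Character counts:
  'a': 3
  'b': 1
  'c': 3
  'd': 1
Maximum frequency: 3

3


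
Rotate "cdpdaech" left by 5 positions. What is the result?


Input: "cdpdaech", rotate left by 5
First 5 characters: "cdpda"
Remaining characters: "ech"
Concatenate remaining + first: "ech" + "cdpda" = "echcdpda"

echcdpda


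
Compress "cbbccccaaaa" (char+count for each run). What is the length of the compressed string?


Input: cbbccccaaaa
Runs:
  'c' x 1 => "c1"
  'b' x 2 => "b2"
  'c' x 4 => "c4"
  'a' x 4 => "a4"
Compressed: "c1b2c4a4"
Compressed length: 8

8


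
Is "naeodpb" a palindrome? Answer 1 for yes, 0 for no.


Input: naeodpb
Reversed: bpdoean
  Compare pos 0 ('n') with pos 6 ('b'): MISMATCH
  Compare pos 1 ('a') with pos 5 ('p'): MISMATCH
  Compare pos 2 ('e') with pos 4 ('d'): MISMATCH
Result: not a palindrome

0


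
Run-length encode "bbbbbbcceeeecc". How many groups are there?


Input: bbbbbbcceeeecc
Scanning for consecutive runs:
  Group 1: 'b' x 6 (positions 0-5)
  Group 2: 'c' x 2 (positions 6-7)
  Group 3: 'e' x 4 (positions 8-11)
  Group 4: 'c' x 2 (positions 12-13)
Total groups: 4

4


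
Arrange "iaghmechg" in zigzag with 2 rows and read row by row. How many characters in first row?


Zigzag "iaghmechg" into 2 rows:
Placing characters:
  'i' => row 0
  'a' => row 1
  'g' => row 0
  'h' => row 1
  'm' => row 0
  'e' => row 1
  'c' => row 0
  'h' => row 1
  'g' => row 0
Rows:
  Row 0: "igmcg"
  Row 1: "aheh"
First row length: 5

5


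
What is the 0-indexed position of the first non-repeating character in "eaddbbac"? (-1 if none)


Input: eaddbbac
Character frequencies:
  'a': 2
  'b': 2
  'c': 1
  'd': 2
  'e': 1
Scanning left to right for freq == 1:
  Position 0 ('e'): unique! => answer = 0

0


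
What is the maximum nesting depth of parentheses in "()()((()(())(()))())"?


Input: "()()((()(())(()))())"
Tracking depth:
  Position 0 '(': depth becomes 1
  Position 1 ')': depth becomes 0
  Position 2 '(': depth becomes 1
  Position 3 ')': depth becomes 0
  Position 4 '(': depth becomes 1
  Position 5 '(': depth becomes 2
  Position 6 '(': depth becomes 3
  Position 7 ')': depth becomes 2
  Position 8 '(': depth becomes 3
  Position 9 '(': depth becomes 4
  Position 10 ')': depth becomes 3
  Position 11 ')': depth becomes 2
  Position 12 '(': depth becomes 3
  Position 13 '(': depth becomes 4
  Position 14 ')': depth becomes 3
  Position 15 ')': depth becomes 2
  Position 16 ')': depth becomes 1
  Position 17 '(': depth becomes 2
  Position 18 ')': depth becomes 1
  Position 19 ')': depth becomes 0
Maximum depth reached: 4

4


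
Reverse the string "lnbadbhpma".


Input: lnbadbhpma
Reading characters right to left:
  Position 9: 'a'
  Position 8: 'm'
  Position 7: 'p'
  Position 6: 'h'
  Position 5: 'b'
  Position 4: 'd'
  Position 3: 'a'
  Position 2: 'b'
  Position 1: 'n'
  Position 0: 'l'
Reversed: amphbdabnl

amphbdabnl


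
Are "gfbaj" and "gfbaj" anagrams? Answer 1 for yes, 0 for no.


Strings: "gfbaj", "gfbaj"
Sorted first:  abfgj
Sorted second: abfgj
Sorted forms match => anagrams

1


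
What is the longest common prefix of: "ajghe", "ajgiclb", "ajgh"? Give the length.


Words: ajghe, ajgiclb, ajgh
  Position 0: all 'a' => match
  Position 1: all 'j' => match
  Position 2: all 'g' => match
  Position 3: ('h', 'i', 'h') => mismatch, stop
LCP = "ajg" (length 3)

3


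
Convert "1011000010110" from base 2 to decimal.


Input: "1011000010110" in base 2
Positional expansion:
  Digit '1' (value 1) x 2^12 = 4096
  Digit '0' (value 0) x 2^11 = 0
  Digit '1' (value 1) x 2^10 = 1024
  Digit '1' (value 1) x 2^9 = 512
  Digit '0' (value 0) x 2^8 = 0
  Digit '0' (value 0) x 2^7 = 0
  Digit '0' (value 0) x 2^6 = 0
  Digit '0' (value 0) x 2^5 = 0
  Digit '1' (value 1) x 2^4 = 16
  Digit '0' (value 0) x 2^3 = 0
  Digit '1' (value 1) x 2^2 = 4
  Digit '1' (value 1) x 2^1 = 2
  Digit '0' (value 0) x 2^0 = 0
Sum = 5654

5654


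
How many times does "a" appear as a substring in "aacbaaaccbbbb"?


Searching for "a" in "aacbaaaccbbbb"
Scanning each position:
  Position 0: "a" => MATCH
  Position 1: "a" => MATCH
  Position 2: "c" => no
  Position 3: "b" => no
  Position 4: "a" => MATCH
  Position 5: "a" => MATCH
  Position 6: "a" => MATCH
  Position 7: "c" => no
  Position 8: "c" => no
  Position 9: "b" => no
  Position 10: "b" => no
  Position 11: "b" => no
  Position 12: "b" => no
Total occurrences: 5

5


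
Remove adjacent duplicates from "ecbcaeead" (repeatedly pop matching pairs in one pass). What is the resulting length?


Input: ecbcaeead
Stack-based adjacent duplicate removal:
  Read 'e': push. Stack: e
  Read 'c': push. Stack: ec
  Read 'b': push. Stack: ecb
  Read 'c': push. Stack: ecbc
  Read 'a': push. Stack: ecbca
  Read 'e': push. Stack: ecbcae
  Read 'e': matches stack top 'e' => pop. Stack: ecbca
  Read 'a': matches stack top 'a' => pop. Stack: ecbc
  Read 'd': push. Stack: ecbcd
Final stack: "ecbcd" (length 5)

5


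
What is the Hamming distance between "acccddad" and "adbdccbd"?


Comparing "acccddad" and "adbdccbd" position by position:
  Position 0: 'a' vs 'a' => same
  Position 1: 'c' vs 'd' => differ
  Position 2: 'c' vs 'b' => differ
  Position 3: 'c' vs 'd' => differ
  Position 4: 'd' vs 'c' => differ
  Position 5: 'd' vs 'c' => differ
  Position 6: 'a' vs 'b' => differ
  Position 7: 'd' vs 'd' => same
Total differences (Hamming distance): 6

6


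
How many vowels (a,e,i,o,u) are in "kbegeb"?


Input: kbegeb
Checking each character:
  'k' at position 0: consonant
  'b' at position 1: consonant
  'e' at position 2: vowel (running total: 1)
  'g' at position 3: consonant
  'e' at position 4: vowel (running total: 2)
  'b' at position 5: consonant
Total vowels: 2

2


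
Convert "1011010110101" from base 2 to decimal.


Input: "1011010110101" in base 2
Positional expansion:
  Digit '1' (value 1) x 2^12 = 4096
  Digit '0' (value 0) x 2^11 = 0
  Digit '1' (value 1) x 2^10 = 1024
  Digit '1' (value 1) x 2^9 = 512
  Digit '0' (value 0) x 2^8 = 0
  Digit '1' (value 1) x 2^7 = 128
  Digit '0' (value 0) x 2^6 = 0
  Digit '1' (value 1) x 2^5 = 32
  Digit '1' (value 1) x 2^4 = 16
  Digit '0' (value 0) x 2^3 = 0
  Digit '1' (value 1) x 2^2 = 4
  Digit '0' (value 0) x 2^1 = 0
  Digit '1' (value 1) x 2^0 = 1
Sum = 5813

5813


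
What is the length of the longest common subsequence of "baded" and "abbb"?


LCS of "baded" and "abbb"
DP table:
           a    b    b    b
      0    0    0    0    0
  b   0    0    1    1    1
  a   0    1    1    1    1
  d   0    1    1    1    1
  e   0    1    1    1    1
  d   0    1    1    1    1
LCS length = dp[5][4] = 1

1


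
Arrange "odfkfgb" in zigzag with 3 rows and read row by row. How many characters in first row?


Zigzag "odfkfgb" into 3 rows:
Placing characters:
  'o' => row 0
  'd' => row 1
  'f' => row 2
  'k' => row 1
  'f' => row 0
  'g' => row 1
  'b' => row 2
Rows:
  Row 0: "of"
  Row 1: "dkg"
  Row 2: "fb"
First row length: 2

2


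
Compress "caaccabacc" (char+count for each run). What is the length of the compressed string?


Input: caaccabacc
Runs:
  'c' x 1 => "c1"
  'a' x 2 => "a2"
  'c' x 2 => "c2"
  'a' x 1 => "a1"
  'b' x 1 => "b1"
  'a' x 1 => "a1"
  'c' x 2 => "c2"
Compressed: "c1a2c2a1b1a1c2"
Compressed length: 14

14


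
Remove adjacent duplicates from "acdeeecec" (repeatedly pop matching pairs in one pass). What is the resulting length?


Input: acdeeecec
Stack-based adjacent duplicate removal:
  Read 'a': push. Stack: a
  Read 'c': push. Stack: ac
  Read 'd': push. Stack: acd
  Read 'e': push. Stack: acde
  Read 'e': matches stack top 'e' => pop. Stack: acd
  Read 'e': push. Stack: acde
  Read 'c': push. Stack: acdec
  Read 'e': push. Stack: acdece
  Read 'c': push. Stack: acdecec
Final stack: "acdecec" (length 7)

7


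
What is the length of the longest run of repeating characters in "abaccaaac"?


Input: "abaccaaac"
Scanning for longest run:
  Position 1 ('b'): new char, reset run to 1
  Position 2 ('a'): new char, reset run to 1
  Position 3 ('c'): new char, reset run to 1
  Position 4 ('c'): continues run of 'c', length=2
  Position 5 ('a'): new char, reset run to 1
  Position 6 ('a'): continues run of 'a', length=2
  Position 7 ('a'): continues run of 'a', length=3
  Position 8 ('c'): new char, reset run to 1
Longest run: 'a' with length 3

3


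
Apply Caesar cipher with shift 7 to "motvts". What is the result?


Caesar cipher: shift "motvts" by 7
  'm' (pos 12) + 7 = pos 19 = 't'
  'o' (pos 14) + 7 = pos 21 = 'v'
  't' (pos 19) + 7 = pos 0 = 'a'
  'v' (pos 21) + 7 = pos 2 = 'c'
  't' (pos 19) + 7 = pos 0 = 'a'
  's' (pos 18) + 7 = pos 25 = 'z'
Result: tvacaz

tvacaz


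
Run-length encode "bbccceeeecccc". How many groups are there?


Input: bbccceeeecccc
Scanning for consecutive runs:
  Group 1: 'b' x 2 (positions 0-1)
  Group 2: 'c' x 3 (positions 2-4)
  Group 3: 'e' x 4 (positions 5-8)
  Group 4: 'c' x 4 (positions 9-12)
Total groups: 4

4


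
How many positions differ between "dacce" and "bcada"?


Comparing "dacce" and "bcada" position by position:
  Position 0: 'd' vs 'b' => DIFFER
  Position 1: 'a' vs 'c' => DIFFER
  Position 2: 'c' vs 'a' => DIFFER
  Position 3: 'c' vs 'd' => DIFFER
  Position 4: 'e' vs 'a' => DIFFER
Positions that differ: 5

5


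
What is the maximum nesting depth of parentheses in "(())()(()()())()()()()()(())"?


Input: "(())()(()()())()()()()()(())"
Tracking depth:
  Position 0 '(': depth becomes 1
  Position 1 '(': depth becomes 2
  Position 2 ')': depth becomes 1
  Position 3 ')': depth becomes 0
  Position 4 '(': depth becomes 1
  Position 5 ')': depth becomes 0
  Position 6 '(': depth becomes 1
  Position 7 '(': depth becomes 2
  Position 8 ')': depth becomes 1
  Position 9 '(': depth becomes 2
  Position 10 ')': depth becomes 1
  Position 11 '(': depth becomes 2
  Position 12 ')': depth becomes 1
  Position 13 ')': depth becomes 0
  Position 14 '(': depth becomes 1
  Position 15 ')': depth becomes 0
  Position 16 '(': depth becomes 1
  Position 17 ')': depth becomes 0
  Position 18 '(': depth becomes 1
  Position 19 ')': depth becomes 0
  Position 20 '(': depth becomes 1
  Position 21 ')': depth becomes 0
  Position 22 '(': depth becomes 1
  Position 23 ')': depth becomes 0
  Position 24 '(': depth becomes 1
  Position 25 '(': depth becomes 2
  Position 26 ')': depth becomes 1
  Position 27 ')': depth becomes 0
Maximum depth reached: 2

2


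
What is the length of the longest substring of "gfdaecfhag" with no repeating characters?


Input: "gfdaecfhag"
Sliding window (track last position of each char):
  Position 0 ('g'): window [0,0] length 1 -- new best
  Position 1 ('f'): window [0,1] length 2 -- new best
  Position 2 ('d'): window [0,2] length 3 -- new best
  Position 3 ('a'): window [0,3] length 4 -- new best
  Position 4 ('e'): window [0,4] length 5 -- new best
  Position 5 ('c'): window [0,5] length 6 -- new best
  Position 6 ('f'): repeat (last at 1), move window start to 2
  Position 6 ('f'): window [2,6] length 5
  Position 7 ('h'): window [2,7] length 6
  Position 8 ('a'): repeat (last at 3), move window start to 4
  Position 8 ('a'): window [4,8] length 5
  Position 9 ('g'): window [4,9] length 6
Longest substring with no repeats: "gfdaec" with length 6

6


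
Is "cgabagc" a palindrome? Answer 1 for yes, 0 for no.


Input: cgabagc
Reversed: cgabagc
  Compare pos 0 ('c') with pos 6 ('c'): match
  Compare pos 1 ('g') with pos 5 ('g'): match
  Compare pos 2 ('a') with pos 4 ('a'): match
Result: palindrome

1


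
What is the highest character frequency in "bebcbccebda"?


Input: bebcbccebda
Character counts:
  'a': 1
  'b': 4
  'c': 3
  'd': 1
  'e': 2
Maximum frequency: 4

4
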